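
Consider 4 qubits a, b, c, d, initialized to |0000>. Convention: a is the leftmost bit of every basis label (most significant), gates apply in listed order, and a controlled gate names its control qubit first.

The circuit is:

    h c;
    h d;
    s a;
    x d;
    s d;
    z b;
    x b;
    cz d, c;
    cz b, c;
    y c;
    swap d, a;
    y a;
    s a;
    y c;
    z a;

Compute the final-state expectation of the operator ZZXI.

The observable ZZXI averages to -1.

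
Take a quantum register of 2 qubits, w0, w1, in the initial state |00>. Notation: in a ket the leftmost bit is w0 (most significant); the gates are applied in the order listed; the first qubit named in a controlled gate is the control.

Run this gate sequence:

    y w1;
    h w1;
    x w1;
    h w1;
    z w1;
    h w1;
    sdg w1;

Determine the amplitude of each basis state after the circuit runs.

The final amplitudes are sqrt(2)*I/2 on |00>, -sqrt(2)/2 on |01>, 0 on |10>, 0 on |11>.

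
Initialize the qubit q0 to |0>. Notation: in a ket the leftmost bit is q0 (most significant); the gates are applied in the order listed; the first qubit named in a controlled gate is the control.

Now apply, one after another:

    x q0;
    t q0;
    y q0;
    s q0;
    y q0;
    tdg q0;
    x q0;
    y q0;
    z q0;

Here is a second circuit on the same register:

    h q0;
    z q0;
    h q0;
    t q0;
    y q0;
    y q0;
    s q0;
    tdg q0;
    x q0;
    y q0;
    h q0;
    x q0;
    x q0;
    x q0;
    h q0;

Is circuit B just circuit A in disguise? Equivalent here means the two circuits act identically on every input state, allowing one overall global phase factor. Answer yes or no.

No, they are not equivalent — no single phase factor reconciles the two unitaries.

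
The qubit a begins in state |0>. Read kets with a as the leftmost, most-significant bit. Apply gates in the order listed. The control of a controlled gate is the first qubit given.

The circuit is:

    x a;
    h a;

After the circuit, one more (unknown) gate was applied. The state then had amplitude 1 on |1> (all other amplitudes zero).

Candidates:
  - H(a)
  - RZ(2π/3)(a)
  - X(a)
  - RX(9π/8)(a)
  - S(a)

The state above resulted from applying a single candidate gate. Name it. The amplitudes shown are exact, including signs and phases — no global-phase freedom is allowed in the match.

The applied gate was H(a).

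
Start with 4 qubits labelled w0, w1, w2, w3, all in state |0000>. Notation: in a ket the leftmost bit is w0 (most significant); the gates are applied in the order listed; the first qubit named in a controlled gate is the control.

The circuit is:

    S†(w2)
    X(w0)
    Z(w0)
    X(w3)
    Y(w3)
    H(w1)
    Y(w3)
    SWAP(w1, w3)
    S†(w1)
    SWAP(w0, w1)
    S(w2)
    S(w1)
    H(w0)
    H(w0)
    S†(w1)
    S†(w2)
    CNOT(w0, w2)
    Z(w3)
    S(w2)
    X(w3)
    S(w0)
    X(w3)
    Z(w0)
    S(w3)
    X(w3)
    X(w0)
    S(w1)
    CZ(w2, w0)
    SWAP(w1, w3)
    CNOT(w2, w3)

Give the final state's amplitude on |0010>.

|0010> carries amplitude sqrt(2)*I/2 in the final state. Key observation: gates 11-16 undo each other exactly, leaving only the rest of the circuit to track.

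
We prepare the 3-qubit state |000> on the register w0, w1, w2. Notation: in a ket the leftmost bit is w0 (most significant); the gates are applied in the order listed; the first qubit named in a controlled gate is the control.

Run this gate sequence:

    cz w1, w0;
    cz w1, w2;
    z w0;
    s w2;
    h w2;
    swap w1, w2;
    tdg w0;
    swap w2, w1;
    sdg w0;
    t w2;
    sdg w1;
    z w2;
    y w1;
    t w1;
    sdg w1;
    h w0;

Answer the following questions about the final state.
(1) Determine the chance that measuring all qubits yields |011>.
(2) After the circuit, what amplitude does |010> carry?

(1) A full measurement returns |011> with probability 1/4.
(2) The final state's coefficient on |010> equals exp(I*pi/4)/2.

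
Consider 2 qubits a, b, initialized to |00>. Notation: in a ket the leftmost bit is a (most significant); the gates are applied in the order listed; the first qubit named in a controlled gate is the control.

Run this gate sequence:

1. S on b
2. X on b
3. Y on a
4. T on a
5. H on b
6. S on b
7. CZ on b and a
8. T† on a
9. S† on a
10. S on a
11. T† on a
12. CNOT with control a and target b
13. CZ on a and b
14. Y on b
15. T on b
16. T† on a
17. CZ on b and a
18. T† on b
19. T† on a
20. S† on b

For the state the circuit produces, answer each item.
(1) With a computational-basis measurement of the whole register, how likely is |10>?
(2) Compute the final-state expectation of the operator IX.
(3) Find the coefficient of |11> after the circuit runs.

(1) A full measurement returns |10> with probability 1/2.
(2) The expectation value of IX is -1.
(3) The amplitude on |11> is -sqrt(2)*exp(I*pi/4)/2.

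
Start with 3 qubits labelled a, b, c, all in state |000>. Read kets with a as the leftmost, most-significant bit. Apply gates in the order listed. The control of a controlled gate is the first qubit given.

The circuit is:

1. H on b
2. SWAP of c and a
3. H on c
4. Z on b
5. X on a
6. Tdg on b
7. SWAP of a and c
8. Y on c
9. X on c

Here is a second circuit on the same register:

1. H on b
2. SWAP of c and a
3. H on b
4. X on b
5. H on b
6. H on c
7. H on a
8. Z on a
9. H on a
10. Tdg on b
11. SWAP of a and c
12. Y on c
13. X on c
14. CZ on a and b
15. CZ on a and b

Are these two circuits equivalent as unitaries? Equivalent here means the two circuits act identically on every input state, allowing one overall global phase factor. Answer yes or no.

Yes: on every input state the two circuits agree up to one overall phase factor.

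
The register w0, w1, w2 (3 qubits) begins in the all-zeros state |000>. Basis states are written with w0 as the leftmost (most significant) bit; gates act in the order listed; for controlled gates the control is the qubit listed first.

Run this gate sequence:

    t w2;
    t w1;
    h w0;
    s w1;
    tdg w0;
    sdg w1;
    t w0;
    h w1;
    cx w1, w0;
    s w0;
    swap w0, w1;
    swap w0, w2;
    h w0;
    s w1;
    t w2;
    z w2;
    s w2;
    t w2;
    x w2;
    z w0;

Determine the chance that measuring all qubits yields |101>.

Outcome |101> occurs with probability 1/8.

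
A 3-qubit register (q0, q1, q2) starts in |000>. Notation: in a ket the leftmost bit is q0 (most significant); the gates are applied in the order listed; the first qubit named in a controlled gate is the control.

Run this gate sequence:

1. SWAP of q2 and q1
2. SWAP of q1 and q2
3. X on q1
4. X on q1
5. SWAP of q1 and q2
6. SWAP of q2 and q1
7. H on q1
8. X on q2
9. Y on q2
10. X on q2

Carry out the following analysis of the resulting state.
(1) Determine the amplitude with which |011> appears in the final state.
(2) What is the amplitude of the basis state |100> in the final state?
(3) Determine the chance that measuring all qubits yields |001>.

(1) The amplitude on |011> is -sqrt(2)*I/2. Key observation: steps 1-6 multiply out to the identity, so the circuit reduces to the remaining gates.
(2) |100> carries amplitude 0 in the final state.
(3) Outcome |001> occurs with probability 1/2.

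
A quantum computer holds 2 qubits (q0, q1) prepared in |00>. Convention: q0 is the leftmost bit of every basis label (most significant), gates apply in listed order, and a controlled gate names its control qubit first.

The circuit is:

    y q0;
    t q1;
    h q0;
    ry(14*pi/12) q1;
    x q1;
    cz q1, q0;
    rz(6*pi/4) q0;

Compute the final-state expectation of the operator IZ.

The observable IZ averages to sqrt(3)/2.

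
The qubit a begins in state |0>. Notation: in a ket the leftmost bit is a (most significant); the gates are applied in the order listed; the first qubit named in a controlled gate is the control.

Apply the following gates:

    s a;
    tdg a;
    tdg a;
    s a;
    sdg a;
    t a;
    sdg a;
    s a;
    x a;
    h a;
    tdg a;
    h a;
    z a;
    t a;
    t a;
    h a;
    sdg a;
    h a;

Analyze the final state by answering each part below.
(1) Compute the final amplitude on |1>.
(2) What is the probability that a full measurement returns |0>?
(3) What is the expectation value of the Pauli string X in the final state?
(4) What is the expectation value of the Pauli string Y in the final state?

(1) The amplitude on |1> is -sqrt(2)/2. Key observation: steps 3-6 multiply out to the identity, so the circuit reduces to the remaining gates.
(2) The probability of measuring |0> is 1/2.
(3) The observable X averages to -sqrt(2)/2.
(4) The expectation value of Y is -sqrt(2)/2.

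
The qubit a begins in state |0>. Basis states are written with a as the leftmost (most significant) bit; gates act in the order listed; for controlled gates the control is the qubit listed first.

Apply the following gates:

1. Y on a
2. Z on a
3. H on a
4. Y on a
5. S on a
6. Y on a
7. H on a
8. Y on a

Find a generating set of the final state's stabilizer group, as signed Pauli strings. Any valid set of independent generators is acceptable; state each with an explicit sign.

The stabilizer group can be generated by -Y, among other valid generating sets.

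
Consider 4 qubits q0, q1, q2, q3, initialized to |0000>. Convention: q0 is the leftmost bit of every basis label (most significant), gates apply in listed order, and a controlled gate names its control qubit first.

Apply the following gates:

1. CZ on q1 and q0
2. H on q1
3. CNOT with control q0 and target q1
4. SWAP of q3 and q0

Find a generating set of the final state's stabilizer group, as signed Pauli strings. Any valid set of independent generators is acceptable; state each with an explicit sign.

One valid set of independent stabilizer generators is +IXII, +ZIII, +IIZI, +IIIZ (any independent generating set of the same group is equally correct).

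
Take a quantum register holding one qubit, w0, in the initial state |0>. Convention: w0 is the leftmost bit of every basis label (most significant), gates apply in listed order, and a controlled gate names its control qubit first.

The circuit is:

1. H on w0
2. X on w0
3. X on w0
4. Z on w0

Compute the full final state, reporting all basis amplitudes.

The resulting statevector has amplitude sqrt(2)/2 on |0>, -sqrt(2)/2 on |1>.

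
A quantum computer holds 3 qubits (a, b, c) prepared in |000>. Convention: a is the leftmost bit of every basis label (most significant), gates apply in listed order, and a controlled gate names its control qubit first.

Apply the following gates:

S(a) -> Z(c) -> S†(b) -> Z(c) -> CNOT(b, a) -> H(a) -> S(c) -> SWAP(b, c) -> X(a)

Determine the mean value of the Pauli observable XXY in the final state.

The observable XXY averages to 0.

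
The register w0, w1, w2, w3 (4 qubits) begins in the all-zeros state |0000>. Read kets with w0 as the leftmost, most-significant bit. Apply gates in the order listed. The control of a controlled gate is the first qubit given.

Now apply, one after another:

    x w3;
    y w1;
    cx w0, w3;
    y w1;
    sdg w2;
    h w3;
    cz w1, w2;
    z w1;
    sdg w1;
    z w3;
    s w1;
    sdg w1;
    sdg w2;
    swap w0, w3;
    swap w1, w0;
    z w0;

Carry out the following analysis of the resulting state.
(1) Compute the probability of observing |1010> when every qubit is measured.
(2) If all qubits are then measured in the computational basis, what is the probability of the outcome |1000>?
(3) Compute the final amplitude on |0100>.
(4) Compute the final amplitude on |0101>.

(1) A full measurement returns |1010> with probability 0. Key observation: steps 11-12 multiply out to the identity, so the circuit reduces to the remaining gates.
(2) A full measurement returns |1000> with probability 0.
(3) The amplitude on |0100> is sqrt(2)/2.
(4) |0101> carries amplitude 0 in the final state.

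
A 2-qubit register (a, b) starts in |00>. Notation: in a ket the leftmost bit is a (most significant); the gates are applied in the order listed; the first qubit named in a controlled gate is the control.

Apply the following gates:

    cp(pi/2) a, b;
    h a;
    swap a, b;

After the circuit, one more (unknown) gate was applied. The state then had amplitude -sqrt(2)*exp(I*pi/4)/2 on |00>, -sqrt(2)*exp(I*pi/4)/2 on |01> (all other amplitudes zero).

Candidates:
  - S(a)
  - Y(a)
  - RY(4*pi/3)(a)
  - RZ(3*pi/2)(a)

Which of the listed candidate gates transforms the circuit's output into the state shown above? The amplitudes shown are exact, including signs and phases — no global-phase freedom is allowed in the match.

It was RZ(3*pi/2)(a) that produced the state shown.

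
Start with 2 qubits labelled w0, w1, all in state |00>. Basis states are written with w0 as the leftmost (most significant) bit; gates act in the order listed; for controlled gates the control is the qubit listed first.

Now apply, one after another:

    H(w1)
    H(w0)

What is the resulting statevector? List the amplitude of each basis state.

The final amplitudes are 1/2 on |00>, 1/2 on |01>, 1/2 on |10>, 1/2 on |11>.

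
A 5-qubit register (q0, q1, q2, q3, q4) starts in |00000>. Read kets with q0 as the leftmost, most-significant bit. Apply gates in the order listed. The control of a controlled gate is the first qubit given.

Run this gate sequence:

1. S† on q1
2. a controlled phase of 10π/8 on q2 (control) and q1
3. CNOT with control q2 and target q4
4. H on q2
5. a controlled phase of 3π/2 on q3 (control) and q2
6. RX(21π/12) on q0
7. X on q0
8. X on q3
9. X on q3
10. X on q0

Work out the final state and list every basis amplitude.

The final amplitudes are -sqrt(2*sqrt(2) + 4)/4 on |00000>, -sqrt(2*sqrt(2) + 4)/4 on |00100>, -I*sqrt(4 - 2*sqrt(2))/4 on |10000>, -I*sqrt(4 - 2*sqrt(2))/4 on |10100>, and 0 on every other basis state.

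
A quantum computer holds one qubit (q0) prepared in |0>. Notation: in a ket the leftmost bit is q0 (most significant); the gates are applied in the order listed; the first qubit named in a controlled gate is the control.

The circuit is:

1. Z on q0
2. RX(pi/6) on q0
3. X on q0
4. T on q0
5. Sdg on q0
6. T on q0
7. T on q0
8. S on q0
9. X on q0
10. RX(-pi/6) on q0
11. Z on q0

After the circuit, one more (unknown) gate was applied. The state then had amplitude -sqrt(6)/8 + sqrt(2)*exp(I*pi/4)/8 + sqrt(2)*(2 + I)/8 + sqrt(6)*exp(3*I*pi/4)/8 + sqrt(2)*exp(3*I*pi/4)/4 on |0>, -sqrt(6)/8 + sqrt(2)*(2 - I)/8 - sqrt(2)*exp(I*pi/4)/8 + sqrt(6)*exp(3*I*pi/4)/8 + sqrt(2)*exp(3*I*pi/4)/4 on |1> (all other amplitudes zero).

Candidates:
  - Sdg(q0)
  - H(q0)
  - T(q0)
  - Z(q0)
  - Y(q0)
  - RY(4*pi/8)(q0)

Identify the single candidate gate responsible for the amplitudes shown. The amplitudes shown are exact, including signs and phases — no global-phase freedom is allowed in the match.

The applied gate was H(q0).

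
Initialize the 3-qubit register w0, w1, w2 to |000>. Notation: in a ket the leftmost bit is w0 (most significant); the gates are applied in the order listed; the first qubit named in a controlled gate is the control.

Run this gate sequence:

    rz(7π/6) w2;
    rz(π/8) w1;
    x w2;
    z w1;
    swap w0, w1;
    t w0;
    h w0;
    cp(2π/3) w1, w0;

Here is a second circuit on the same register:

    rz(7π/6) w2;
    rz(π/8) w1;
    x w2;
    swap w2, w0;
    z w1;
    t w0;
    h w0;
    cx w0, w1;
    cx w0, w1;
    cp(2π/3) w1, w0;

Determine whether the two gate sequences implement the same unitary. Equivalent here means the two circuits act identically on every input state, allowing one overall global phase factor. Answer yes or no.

No: there is an input state on which the two circuits produce genuinely different outputs (not merely differing by a phase).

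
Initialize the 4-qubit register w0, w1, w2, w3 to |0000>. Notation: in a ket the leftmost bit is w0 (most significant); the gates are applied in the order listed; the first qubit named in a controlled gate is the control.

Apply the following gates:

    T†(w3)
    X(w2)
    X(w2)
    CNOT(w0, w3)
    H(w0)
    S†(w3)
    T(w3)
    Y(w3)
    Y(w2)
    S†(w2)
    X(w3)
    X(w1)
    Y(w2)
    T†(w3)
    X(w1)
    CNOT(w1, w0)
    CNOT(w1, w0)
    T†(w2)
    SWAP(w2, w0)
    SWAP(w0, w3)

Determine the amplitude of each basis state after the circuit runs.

The resulting statevector has amplitude sqrt(2)/2 on |0000>, sqrt(2)/2 on |0010>, and 0 on every other basis state. Key observation: the block from step 16 through step 17 cancels to the identity and can be dropped.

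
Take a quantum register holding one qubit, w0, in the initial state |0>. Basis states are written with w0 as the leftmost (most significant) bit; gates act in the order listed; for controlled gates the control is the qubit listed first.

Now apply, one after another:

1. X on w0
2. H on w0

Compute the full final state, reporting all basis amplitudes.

The resulting statevector has amplitude sqrt(2)/2 on |0>, -sqrt(2)/2 on |1>.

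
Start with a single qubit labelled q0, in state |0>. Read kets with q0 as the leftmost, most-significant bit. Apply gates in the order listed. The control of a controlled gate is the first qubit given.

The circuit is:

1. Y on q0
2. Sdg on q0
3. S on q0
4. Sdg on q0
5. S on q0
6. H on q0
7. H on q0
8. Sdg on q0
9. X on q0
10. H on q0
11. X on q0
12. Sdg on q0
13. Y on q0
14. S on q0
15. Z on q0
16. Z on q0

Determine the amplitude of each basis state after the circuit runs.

The resulting statevector has amplitude -sqrt(2)/2 on |0>, -sqrt(2)/2 on |1>. Key observation: gates 2-5 undo each other exactly, leaving only the rest of the circuit to track.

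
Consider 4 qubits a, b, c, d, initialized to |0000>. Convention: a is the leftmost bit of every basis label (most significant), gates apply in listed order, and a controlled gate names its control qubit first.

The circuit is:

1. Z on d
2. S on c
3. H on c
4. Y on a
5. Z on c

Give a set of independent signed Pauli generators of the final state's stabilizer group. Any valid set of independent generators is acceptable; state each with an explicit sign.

The final state is stabilized by the group generated by -IIXI, -ZIII, +IZII, +IIIZ; other independent generating sets are equally valid.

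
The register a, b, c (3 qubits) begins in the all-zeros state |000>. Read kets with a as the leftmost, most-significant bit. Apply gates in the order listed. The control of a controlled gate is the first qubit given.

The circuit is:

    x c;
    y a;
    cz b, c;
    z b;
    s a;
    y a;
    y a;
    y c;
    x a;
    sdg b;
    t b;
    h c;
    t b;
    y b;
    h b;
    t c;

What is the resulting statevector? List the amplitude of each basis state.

After the circuit, the state carries amplitude -1/2 on |000>, -exp(I*pi/4)/2 on |001>, 1/2 on |010>, exp(I*pi/4)/2 on |011>, 0 on |100>, 0 on |101>, 0 on |110>, 0 on |111>.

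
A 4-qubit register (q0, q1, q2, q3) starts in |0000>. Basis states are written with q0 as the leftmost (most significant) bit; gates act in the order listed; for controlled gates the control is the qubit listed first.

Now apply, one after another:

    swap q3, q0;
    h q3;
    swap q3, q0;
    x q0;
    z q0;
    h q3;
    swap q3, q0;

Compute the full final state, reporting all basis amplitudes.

After the circuit, the state carries amplitude 1/2 on |0000>, -1/2 on |0001>, 1/2 on |1000>, -1/2 on |1001>, and 0 on every other basis state.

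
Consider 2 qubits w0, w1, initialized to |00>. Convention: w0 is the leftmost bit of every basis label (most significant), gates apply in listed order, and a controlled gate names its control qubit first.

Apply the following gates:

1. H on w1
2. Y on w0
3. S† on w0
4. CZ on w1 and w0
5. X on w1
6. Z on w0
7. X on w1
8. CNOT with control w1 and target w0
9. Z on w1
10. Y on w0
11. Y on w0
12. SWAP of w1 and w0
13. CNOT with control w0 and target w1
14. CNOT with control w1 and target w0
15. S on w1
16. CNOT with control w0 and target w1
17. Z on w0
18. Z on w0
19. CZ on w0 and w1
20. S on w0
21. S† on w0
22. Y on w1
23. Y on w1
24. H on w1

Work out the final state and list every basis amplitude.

The final amplitudes are -I/2 on |00>, I/2 on |01>, -I/2 on |10>, -I/2 on |11>.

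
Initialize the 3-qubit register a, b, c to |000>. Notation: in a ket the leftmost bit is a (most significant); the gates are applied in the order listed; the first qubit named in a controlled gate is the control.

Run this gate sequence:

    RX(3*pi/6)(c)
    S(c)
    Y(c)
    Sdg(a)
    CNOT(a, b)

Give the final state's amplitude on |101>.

|101> carries amplitude 0 in the final state.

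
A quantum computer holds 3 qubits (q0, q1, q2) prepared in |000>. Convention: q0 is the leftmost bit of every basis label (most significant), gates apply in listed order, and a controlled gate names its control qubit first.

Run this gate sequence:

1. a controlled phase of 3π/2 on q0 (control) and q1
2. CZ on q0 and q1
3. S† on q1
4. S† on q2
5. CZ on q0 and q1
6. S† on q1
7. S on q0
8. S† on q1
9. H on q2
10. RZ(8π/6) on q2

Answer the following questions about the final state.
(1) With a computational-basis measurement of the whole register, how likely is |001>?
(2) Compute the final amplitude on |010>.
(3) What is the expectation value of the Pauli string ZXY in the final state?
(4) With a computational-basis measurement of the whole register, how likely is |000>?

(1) The probability of measuring |001> is 1/2.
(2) |010> carries amplitude 0 in the final state.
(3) The observable ZXY averages to 0.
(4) The probability of measuring |000> is 1/2.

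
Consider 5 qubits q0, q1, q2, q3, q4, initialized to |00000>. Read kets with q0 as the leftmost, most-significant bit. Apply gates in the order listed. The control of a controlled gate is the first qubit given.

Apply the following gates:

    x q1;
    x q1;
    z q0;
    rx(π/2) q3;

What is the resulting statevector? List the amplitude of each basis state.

The final amplitudes are sqrt(2)/2 on |00000>, -sqrt(2)*I/2 on |00010>, and 0 on every other basis state.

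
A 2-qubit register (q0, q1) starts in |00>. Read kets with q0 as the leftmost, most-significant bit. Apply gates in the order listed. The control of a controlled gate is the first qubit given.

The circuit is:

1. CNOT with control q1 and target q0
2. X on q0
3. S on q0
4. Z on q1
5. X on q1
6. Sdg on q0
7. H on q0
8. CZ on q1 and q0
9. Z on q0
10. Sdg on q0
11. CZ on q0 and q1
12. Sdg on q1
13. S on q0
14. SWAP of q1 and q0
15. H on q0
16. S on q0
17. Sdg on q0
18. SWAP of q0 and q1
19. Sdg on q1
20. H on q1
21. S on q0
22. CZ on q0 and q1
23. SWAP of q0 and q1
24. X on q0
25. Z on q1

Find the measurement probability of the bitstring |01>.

A full measurement returns |01> with probability 1/4.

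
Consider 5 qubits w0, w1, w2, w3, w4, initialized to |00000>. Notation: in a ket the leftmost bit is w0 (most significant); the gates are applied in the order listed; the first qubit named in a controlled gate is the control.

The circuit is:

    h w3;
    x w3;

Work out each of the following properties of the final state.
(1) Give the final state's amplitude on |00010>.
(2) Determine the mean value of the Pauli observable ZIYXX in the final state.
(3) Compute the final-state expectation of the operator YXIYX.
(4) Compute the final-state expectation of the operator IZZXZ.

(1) The amplitude on |00010> is sqrt(2)/2.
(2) The observable ZIYXX averages to 0.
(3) The observable YXIYX averages to 0.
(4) The observable IZZXZ averages to 1.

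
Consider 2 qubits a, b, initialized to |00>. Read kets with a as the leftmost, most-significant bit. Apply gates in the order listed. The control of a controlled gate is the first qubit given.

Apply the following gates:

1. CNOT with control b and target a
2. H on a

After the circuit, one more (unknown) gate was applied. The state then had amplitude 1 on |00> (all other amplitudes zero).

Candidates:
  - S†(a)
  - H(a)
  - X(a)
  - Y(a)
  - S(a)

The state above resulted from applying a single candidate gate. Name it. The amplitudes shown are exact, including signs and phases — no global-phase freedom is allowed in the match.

The applied gate was H(a).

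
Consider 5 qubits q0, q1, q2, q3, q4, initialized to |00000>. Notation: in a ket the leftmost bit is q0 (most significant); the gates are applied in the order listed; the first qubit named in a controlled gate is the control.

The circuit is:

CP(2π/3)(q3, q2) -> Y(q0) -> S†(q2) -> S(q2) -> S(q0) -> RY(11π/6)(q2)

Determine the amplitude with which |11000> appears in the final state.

The amplitude on |11000> is 0.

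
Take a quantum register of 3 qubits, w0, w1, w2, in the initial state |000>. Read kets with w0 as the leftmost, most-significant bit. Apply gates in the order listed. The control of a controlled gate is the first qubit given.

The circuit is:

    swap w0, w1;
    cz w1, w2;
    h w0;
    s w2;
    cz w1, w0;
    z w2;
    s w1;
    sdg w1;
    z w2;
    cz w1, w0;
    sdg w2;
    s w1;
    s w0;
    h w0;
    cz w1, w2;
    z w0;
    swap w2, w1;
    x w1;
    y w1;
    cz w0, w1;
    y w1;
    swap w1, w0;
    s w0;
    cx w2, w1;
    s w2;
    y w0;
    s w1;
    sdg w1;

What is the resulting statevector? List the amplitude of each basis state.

After the circuit, the state carries amplitude 1/2 + I/2 on |000>, -1/2 + I/2 on |010>, and 0 on every other basis state. Key observation: the block from step 4 through step 11 cancels to the identity and can be dropped.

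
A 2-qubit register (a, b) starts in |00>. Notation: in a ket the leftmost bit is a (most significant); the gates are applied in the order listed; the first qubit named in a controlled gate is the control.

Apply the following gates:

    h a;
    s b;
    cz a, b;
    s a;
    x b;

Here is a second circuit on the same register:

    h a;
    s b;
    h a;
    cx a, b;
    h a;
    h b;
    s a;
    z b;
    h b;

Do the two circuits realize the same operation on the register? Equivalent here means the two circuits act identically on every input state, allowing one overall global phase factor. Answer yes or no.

No — the two circuits implement different unitaries, even allowing a global phase.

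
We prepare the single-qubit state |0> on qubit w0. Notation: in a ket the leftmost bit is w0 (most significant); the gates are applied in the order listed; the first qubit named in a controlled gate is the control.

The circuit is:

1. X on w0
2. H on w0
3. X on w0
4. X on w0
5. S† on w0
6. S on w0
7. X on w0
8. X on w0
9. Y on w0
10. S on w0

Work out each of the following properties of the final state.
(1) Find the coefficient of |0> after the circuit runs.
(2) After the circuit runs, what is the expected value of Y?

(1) |0> carries amplitude sqrt(2)*I/2 in the final state. Key observation: steps 3-8 multiply out to the identity, so the circuit reduces to the remaining gates.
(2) The expectation value of Y is 1.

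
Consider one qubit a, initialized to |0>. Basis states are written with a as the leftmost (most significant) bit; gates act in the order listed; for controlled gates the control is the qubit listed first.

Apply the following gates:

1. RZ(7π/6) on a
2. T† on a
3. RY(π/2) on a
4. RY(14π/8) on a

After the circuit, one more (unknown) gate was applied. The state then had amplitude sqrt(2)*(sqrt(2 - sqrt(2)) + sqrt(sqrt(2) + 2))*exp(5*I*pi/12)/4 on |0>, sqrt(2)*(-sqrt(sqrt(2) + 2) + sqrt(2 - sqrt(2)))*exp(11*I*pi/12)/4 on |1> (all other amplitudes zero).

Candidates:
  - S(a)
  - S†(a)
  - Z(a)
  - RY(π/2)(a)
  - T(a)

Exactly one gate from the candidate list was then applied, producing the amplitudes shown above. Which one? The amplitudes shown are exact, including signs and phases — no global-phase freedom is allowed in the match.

It was S†(a) that produced the state shown.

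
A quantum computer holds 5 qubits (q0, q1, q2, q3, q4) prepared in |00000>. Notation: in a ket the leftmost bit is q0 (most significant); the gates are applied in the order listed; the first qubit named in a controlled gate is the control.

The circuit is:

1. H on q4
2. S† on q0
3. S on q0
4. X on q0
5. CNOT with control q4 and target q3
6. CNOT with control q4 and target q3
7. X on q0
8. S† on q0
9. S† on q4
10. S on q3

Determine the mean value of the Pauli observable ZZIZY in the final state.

The expectation value of ZZIZY is -1. Key observation: steps 3-8 multiply out to the identity, so the circuit reduces to the remaining gates.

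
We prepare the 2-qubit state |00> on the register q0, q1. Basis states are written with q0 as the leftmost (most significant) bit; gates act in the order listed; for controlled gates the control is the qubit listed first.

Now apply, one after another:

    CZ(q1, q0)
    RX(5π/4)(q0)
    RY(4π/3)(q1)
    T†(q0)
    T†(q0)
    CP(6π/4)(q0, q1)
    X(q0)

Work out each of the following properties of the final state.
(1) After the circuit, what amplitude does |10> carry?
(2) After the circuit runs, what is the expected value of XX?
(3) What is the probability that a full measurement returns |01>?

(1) The amplitude on |10> is sqrt(2 - sqrt(2))/4.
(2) The expectation value of XX is -sqrt(6)/8.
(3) Outcome |01> occurs with probability 3*sqrt(2)/16 + 3/8.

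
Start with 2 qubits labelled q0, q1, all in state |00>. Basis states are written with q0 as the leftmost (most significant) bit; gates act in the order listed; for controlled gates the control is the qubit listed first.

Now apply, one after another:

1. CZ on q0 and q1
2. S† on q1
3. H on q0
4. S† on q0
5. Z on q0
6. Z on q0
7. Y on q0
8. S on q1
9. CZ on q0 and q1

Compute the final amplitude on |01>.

The amplitude on |01> is 0.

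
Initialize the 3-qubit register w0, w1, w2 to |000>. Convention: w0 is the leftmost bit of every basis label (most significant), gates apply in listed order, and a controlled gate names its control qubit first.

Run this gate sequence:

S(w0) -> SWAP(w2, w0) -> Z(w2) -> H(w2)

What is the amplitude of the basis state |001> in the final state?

The final state's coefficient on |001> equals sqrt(2)/2.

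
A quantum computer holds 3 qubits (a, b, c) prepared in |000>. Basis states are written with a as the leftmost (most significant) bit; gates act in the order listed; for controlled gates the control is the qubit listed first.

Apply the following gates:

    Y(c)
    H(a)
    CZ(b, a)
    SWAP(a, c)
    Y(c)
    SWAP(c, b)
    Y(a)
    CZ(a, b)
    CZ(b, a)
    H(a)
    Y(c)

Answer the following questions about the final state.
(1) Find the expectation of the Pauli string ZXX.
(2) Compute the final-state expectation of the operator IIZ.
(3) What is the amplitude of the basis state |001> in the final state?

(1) The observable ZXX averages to 0.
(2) The observable IIZ averages to -1.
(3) The final state's coefficient on |001> equals 1/2.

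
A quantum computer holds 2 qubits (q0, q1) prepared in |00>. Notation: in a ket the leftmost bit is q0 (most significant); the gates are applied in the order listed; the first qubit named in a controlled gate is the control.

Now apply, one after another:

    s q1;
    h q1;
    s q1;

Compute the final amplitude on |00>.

The amplitude on |00> is sqrt(2)/2.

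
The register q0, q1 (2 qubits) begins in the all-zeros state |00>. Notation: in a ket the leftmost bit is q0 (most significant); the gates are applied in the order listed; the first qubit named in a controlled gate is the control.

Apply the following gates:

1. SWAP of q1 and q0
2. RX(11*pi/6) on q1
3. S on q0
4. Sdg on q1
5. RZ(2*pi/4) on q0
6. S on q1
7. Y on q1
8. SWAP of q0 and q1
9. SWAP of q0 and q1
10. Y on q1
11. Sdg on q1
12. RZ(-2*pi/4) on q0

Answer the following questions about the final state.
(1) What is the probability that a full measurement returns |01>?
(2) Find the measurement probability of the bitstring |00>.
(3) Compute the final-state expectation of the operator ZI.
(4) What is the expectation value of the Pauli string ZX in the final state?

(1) A full measurement returns |01> with probability 1/2 - sqrt(3)/4. Key observation: the block from step 5 through step 12 cancels to the identity and can be dropped.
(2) A full measurement returns |00> with probability sqrt(3)/4 + 1/2.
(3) In the final state, ZI has expectation 1.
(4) In the final state, ZX has expectation 1/2.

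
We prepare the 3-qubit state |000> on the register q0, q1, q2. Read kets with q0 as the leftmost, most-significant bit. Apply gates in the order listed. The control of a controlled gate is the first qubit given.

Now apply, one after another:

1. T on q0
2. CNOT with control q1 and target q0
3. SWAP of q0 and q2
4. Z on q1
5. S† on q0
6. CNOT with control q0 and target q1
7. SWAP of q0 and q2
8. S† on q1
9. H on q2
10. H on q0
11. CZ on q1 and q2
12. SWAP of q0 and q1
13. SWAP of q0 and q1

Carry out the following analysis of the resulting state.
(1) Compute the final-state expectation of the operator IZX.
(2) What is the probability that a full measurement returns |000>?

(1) The expectation value of IZX is 1. Key observation: steps 12-13 multiply out to the identity, so the circuit reduces to the remaining gates.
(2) A full measurement returns |000> with probability 1/4.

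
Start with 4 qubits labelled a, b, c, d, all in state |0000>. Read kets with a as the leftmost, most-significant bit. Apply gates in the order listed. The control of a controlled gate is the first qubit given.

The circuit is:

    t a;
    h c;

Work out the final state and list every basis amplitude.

The final amplitudes are sqrt(2)/2 on |0000>, sqrt(2)/2 on |0010>, and 0 on every other basis state.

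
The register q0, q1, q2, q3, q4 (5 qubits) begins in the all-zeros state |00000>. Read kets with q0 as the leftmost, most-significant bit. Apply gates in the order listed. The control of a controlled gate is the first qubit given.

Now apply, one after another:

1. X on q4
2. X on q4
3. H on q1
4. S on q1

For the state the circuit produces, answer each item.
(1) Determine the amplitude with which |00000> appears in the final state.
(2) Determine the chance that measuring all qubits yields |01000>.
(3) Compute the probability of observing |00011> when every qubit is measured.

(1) The amplitude on |00000> is sqrt(2)/2. Key observation: the block from step 1 through step 2 cancels to the identity and can be dropped.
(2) A full measurement returns |01000> with probability 1/2.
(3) Outcome |00011> occurs with probability 0.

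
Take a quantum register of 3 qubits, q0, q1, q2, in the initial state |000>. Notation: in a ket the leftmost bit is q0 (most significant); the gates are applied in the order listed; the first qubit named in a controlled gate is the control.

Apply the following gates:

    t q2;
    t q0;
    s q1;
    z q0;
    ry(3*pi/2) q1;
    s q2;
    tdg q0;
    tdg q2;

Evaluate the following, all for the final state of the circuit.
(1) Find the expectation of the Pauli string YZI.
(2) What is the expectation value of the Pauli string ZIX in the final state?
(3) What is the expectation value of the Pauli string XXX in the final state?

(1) The expectation value of YZI is 0.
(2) The expectation value of ZIX is 0.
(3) In the final state, XXX has expectation 0.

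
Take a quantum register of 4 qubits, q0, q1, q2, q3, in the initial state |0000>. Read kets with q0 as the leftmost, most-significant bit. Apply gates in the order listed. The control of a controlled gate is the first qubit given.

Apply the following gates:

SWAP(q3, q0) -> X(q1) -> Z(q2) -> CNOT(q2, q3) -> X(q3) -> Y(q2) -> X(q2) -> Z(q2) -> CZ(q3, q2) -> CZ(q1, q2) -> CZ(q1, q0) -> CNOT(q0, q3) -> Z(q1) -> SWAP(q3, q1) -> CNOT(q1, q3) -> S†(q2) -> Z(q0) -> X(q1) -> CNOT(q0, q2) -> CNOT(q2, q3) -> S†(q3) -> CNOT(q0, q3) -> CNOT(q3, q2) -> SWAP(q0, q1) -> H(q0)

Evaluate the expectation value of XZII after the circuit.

The expectation value of XZII is 1.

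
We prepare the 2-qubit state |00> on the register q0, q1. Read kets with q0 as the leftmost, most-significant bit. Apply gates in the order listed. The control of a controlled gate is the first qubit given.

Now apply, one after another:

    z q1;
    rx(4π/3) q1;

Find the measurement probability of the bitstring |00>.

The probability of measuring |00> is 1/4.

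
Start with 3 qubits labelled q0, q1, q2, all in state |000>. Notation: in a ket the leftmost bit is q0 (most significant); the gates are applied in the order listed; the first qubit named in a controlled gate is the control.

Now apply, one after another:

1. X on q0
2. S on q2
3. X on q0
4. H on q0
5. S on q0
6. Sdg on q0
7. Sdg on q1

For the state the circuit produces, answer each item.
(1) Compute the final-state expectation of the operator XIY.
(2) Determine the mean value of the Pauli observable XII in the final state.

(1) In the final state, XIY has expectation 0. Key observation: the block from step 5 through step 6 cancels to the identity and can be dropped.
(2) The observable XII averages to 1.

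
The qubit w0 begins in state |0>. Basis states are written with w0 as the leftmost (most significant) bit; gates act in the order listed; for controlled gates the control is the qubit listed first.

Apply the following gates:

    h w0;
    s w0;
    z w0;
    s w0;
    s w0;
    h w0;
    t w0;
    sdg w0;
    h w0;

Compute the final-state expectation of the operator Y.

The expectation value of Y is sqrt(2)/2.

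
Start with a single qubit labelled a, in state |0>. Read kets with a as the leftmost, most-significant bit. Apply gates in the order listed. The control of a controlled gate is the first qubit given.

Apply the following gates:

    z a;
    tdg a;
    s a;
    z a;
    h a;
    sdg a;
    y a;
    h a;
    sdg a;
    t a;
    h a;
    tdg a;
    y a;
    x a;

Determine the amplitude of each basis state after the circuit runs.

The resulting statevector has amplitude sqrt(2)*(-1 - I - exp(I*pi/4) - exp(3*I*pi/4))/4 on |0>, sqrt(2)*(-1 - I - exp(3*I*pi/4) + exp(I*pi/4))/4 on |1>.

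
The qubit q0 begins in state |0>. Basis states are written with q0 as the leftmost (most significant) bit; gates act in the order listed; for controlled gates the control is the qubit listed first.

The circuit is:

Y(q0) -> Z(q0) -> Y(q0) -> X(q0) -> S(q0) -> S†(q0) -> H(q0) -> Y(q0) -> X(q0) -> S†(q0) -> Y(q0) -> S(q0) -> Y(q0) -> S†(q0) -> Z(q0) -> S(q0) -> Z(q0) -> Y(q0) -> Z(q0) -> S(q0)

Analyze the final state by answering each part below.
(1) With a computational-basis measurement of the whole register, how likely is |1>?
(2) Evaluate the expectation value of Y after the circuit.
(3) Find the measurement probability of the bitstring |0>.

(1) Outcome |1> occurs with probability 1/2.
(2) The expectation value of Y is -1.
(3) Outcome |0> occurs with probability 1/2.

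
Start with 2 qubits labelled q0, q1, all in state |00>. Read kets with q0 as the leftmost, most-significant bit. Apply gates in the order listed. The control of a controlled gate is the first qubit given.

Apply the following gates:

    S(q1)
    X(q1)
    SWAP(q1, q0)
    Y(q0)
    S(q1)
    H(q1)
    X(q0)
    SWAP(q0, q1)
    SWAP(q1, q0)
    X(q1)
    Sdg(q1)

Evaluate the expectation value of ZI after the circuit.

The observable ZI averages to -1.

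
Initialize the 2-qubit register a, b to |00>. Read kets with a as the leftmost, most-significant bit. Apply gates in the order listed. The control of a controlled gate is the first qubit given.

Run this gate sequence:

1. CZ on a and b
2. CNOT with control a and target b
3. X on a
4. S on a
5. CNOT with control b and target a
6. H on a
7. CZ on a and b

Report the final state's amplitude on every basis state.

After the circuit, the state carries amplitude sqrt(2)*I/2 on |00>, 0 on |01>, -sqrt(2)*I/2 on |10>, 0 on |11>.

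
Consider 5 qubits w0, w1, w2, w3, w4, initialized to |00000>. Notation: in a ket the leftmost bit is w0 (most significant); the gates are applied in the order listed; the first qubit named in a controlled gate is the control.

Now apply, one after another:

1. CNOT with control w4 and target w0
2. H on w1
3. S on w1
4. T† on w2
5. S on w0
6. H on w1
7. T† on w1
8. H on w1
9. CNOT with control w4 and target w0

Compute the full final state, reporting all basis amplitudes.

The final amplitudes are sqrt(2)*(1 - exp(I*pi/4) - exp(3*I*pi/4) + I)/4 on |00000>, sqrt(2)*(1 + I + sqrt(2)*I)/4 on |01000>, and 0 on every other basis state.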